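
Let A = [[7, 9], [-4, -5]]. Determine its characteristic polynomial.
xI - A = [[x - 7, -9], [4, x + 5]].

Expanding det(xI - A) along the first row:
det(xI - A) = + (x - 7)·det([[x + 5]]) - (-9)·det([[4]]).

Evaluating gives χ_A(x) = x^2 - 2x + 1 = (x - 1)^2.

χ_A(x) = (x - 1)^2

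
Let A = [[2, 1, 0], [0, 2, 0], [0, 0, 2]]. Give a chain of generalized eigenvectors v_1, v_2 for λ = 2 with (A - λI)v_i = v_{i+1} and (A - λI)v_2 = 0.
We seek v_1 ∈ ker((A - 2I)^2) \ ker(A - 2I), then set v_{i+1} = (A - 2I) v_i.

One such chain is v_1 = [[2, 1, 2]]^T, v_2 = [[1, 0, 0]]^T. Check: (A - 2I) v_2 = [[0, 0, 0]]^T = 0.

v_1 = [[2, 1, 2]]^T, v_2 = [[1, 0, 0]]^T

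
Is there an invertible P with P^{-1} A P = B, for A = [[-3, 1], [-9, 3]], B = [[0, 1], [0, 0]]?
Yes.

Two matrices over a field are similar if and only if they have the same invariant factors.

Both A and B have characteristic polynomial x^2 and minimal polynomial x^2. Computing further, both have invariant factors x^2. Hence A and B are similar.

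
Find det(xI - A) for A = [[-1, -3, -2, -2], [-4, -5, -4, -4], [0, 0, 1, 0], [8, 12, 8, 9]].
χ_A(x) = (x - 1)^4

xI - A = [[x + 1, 3, 2, 2], [4, x + 5, 4, 4], [0, 0, x - 1, 0], [-8, -12, -8, x - 9]].

Expanding det(xI - A) along the first row:
det(xI - A) = + (x + 1)·det([[x + 5, 4, 4], [0, x - 1, 0], [-12, -8, x - 9]]) - (3)·det([[4, 4, 4], [0, x - 1, 0], [-8, -8, x - 9]]) + (2)·det([[4, x + 5, 4], [0, 0, 0], [-8, -12, x - 9]]) - (2)·det([[4, x + 5, 4], [0, 0, x - 1], [-8, -12, -8]]).

Evaluating gives χ_A(x) = x^4 - 4x^3 + 6x^2 - 4x + 1 = (x - 1)^4.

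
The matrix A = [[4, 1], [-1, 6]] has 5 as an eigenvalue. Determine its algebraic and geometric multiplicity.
The characteristic polynomial is (x - 5)^2, so the factor x - 5 appears with exponent 2: the algebraic multiplicity is 2.

rank(A - 5I) = 1, so the eigenspace has dimension 2 - 1 = 1: the geometric multiplicity is 1.

Since 1 < 2, A is not diagonalizable.

algebraic multiplicity 2, geometric multiplicity 1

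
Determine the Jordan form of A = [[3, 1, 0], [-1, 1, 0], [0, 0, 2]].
The characteristic polynomial is det(xI - A) = (x - 2)^3, so the eigenvalues are 2 (algebraic multiplicity 3).

For λ = 2: rank(A - 2I) = 1, rank((A - 2I)^2) = 0. The eigenspace has dimension 3 - 1 = 2, so there are 2 Jordan blocks; the rank sequence gives block sizes [2, 1].

Assembling the blocks gives the Jordan form J above.

J = [[2, 1, 0], [0, 2, 0], [0, 0, 2]]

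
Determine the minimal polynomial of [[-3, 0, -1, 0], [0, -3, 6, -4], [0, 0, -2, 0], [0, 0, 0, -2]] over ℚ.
m_A(x) = (x + 2)(x + 3)

The characteristic polynomial factors as (x + 2)^2(x + 3)^2. The minimal polynomial is ∏(x - λ)^{k_λ} where k_λ is the size of the largest Jordan block at λ.

For λ = -3: rank(A + 3I) = 2, and the largest Jordan block has size 1 (the smallest k with rank((A + 3I)^k) = rank((A + 3I)^(k+1))).
For λ = -2: rank(A + 2I) = 2, and the largest Jordan block has size 1 (the smallest k with rank((A + 2I)^k) = rank((A + 2I)^(k+1))).

So m_A(x) = (x + 2)(x + 3).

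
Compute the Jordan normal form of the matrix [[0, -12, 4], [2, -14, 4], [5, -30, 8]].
The characteristic polynomial is det(xI - A) = (x + 2)^3, so the eigenvalues are -2 (algebraic multiplicity 3).

For λ = -2: rank(A + 2I) = 1, rank((A + 2I)^2) = 0. The eigenspace has dimension 3 - 1 = 2, so there are 2 Jordan blocks; the rank sequence gives block sizes [2, 1].

Assembling the blocks gives the Jordan form J above.

J = [[-2, 1, 0], [0, -2, 0], [0, 0, -2]]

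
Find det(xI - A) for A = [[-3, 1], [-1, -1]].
χ_A(x) = (x + 2)^2

xI - A = [[x + 3, -1], [1, x + 1]].

Expanding det(xI - A) along the first row:
det(xI - A) = + (x + 3)·det([[x + 1]]) - (-1)·det([[1]]).

Evaluating gives χ_A(x) = x^2 + 4x + 4 = (x + 2)^2.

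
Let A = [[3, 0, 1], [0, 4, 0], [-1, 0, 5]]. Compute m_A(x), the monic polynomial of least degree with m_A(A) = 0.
The characteristic polynomial factors as (x - 4)^3. The minimal polynomial is ∏(x - λ)^{k_λ} where k_λ is the size of the largest Jordan block at λ.

For λ = 4: rank(A - 4I) = 1, and the largest Jordan block has size 2 (the smallest k with rank((A - 4I)^k) = rank((A - 4I)^(k+1))).

So m_A(x) = (x - 4)^2.

m_A(x) = (x - 4)^2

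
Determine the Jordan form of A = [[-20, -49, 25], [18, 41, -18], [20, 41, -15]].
The characteristic polynomial is det(xI - A) = (x - 5)^2(x + 4), so the eigenvalues are -4 (algebraic multiplicity 1), 5 (algebraic multiplicity 2).

For λ = -4: algebraic multiplicity 1 gives one 1×1 block.

For λ = 5: rank(A - 5I) = 2, rank((A - 5I)^2) = 1. The eigenspace has dimension 3 - 2 = 1, so there is 1 Jordan block; the rank sequence gives block sizes [2].

Assembling the blocks gives the Jordan form J above.

J = [[-4, 0, 0], [0, 5, 1], [0, 0, 5]]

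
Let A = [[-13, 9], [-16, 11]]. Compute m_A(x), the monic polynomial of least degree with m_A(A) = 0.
The characteristic polynomial factors as (x + 1)^2. The minimal polynomial is ∏(x - λ)^{k_λ} where k_λ is the size of the largest Jordan block at λ.

For λ = -1: rank(A + I) = 1, and the largest Jordan block has size 2 (the smallest k with rank((A + I)^k) = rank((A + I)^(k+1))).

So m_A(x) = (x + 1)^2.

m_A(x) = (x + 1)^2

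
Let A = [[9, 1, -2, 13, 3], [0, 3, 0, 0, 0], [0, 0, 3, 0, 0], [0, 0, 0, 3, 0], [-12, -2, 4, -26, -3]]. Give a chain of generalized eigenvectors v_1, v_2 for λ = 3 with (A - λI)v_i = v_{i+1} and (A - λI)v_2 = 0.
v_1 = [[0, 1, 0, 0, 0]]^T, v_2 = [[1, 0, 0, 0, -2]]^T

We seek v_1 ∈ ker((A - 3I)^2) \ ker(A - 3I), then set v_{i+1} = (A - 3I) v_i.

One such chain is v_1 = [[0, 1, 0, 0, 0]]^T, v_2 = [[1, 0, 0, 0, -2]]^T. Check: (A - 3I) v_2 = [[0, 0, 0, 0, 0]]^T = 0.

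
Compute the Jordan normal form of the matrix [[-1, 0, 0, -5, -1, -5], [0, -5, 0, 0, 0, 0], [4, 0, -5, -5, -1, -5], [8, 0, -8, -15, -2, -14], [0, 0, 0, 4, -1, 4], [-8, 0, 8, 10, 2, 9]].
The characteristic polynomial is det(xI - A) = (x + 1)^3(x + 5)^3, so the eigenvalues are -5 (algebraic multiplicity 3), -1 (algebraic multiplicity 3).

For λ = -5: rank(A + 5I) = 3. The eigenspace has dimension 6 - 3 = 3, so there are 3 Jordan blocks; the rank sequence gives block sizes [1, 1, 1].

For λ = -1: rank(A + I) = 4, rank((A + I)^2) = 3. The eigenspace has dimension 6 - 4 = 2, so there are 2 Jordan blocks; the rank sequence gives block sizes [2, 1].

Assembling the blocks gives the Jordan form J above.

J = [[-5, 0, 0, 0, 0, 0], [0, -5, 0, 0, 0, 0], [0, 0, -5, 0, 0, 0], [0, 0, 0, -1, 1, 0], [0, 0, 0, 0, -1, 0], [0, 0, 0, 0, 0, -1]]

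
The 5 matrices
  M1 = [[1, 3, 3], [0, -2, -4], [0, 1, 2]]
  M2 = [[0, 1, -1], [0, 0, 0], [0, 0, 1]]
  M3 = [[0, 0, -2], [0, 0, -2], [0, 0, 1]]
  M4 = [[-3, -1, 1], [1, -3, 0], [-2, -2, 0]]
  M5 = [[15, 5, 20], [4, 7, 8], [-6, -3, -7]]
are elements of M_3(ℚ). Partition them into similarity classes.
4 classes: {M1, M2}, {M3}, {M4}, {M5}

Characteristic polynomials: χ_{M1} = x^2(x - 1), χ_{M2} = x^2(x - 1), χ_{M3} = x^2(x - 1), χ_{M4} = (x + 2)^3, χ_{M5} = (x - 5)^3.

{M1, M2}: invariant factors x^2(x - 1).

{M3}: invariant factors x, x(x - 1).

{M4}: invariant factors (x + 2)^3.

{M5}: invariant factors x - 5, (x - 5)^2.

Matrices are similar if and only if their invariant-factor lists agree; the partition into similarity classes is {M1, M2}, {M3}, {M4}, {M5}.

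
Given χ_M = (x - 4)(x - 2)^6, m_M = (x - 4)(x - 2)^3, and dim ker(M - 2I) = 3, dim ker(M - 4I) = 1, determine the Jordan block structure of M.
λ = 2: algebraic multiplicity 6 (exponent in χ_M), largest block size 3 (exponent in m_M), 3 blocks (geometric multiplicity). These force block sizes [3, 2, 1].
λ = 4: algebraic multiplicity 1 (exponent in χ_M), largest block size 1 (exponent in m_M), 1 block (geometric multiplicity). This forces block sizes [1].

Jordan blocks: (2, 3), (2, 2), (2, 1), (4, 1)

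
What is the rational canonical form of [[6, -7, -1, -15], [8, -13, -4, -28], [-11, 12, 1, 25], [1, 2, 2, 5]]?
The invariant factors of A (the non-unit diagonal entries of the Smith normal form of xI - A over ℚ[x]) are (x + 1)(x^3 - x + 5), each dividing the next. The characteristic polynomial is their product, (x + 1)(x^3 - x + 5).

The rational canonical form is the block-diagonal matrix of companion matrices C(f_i):
R = [[0, 0, 0, -5], [1, 0, 0, -4], [0, 1, 0, 1], [0, 0, 1, -1]].

Note the characteristic polynomial does not split into linear factors over ℚ, so A has no Jordan form over ℚ; the rational canonical form exists over any field.

R = [[0, 0, 0, -5], [1, 0, 0, -4], [0, 1, 0, 1], [0, 0, 1, -1]]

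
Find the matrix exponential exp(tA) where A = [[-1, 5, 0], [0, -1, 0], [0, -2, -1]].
A has Jordan form J = [[-1, 1, 0], [0, -1, 0], [0, 0, -1]] with A = PJP^{-1}, so e^{tA} = P e^{tJ} P^{-1}.

For a Jordan block J_k(λ), e^{tJ_k(λ)} = e^{λt} · (I + tN + t^2 N^2/2! + ... + t^{k-1} N^{k-1}/(k-1)!) where N is the nilpotent superdiagonal part.

Assembling the blocks and conjugating back gives the entries of e^{tA} as shown above.

e^{tA} = [[e^{-t}, 5*t*e^{-t}, 0], [0, e^{-t}, 0], [0, -2*t*e^{-t}, e^{-t}]]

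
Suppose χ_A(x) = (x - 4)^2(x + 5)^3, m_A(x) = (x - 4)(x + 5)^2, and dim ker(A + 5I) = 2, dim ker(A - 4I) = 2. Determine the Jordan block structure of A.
λ = -5: algebraic multiplicity 3 (exponent in χ_A), largest block size 2 (exponent in m_A), 2 blocks (geometric multiplicity). These force block sizes [2, 1].
λ = 4: algebraic multiplicity 2 (exponent in χ_A), largest block size 1 (exponent in m_A), 2 blocks (geometric multiplicity). These force block sizes [1, 1].

Jordan blocks: (-5, 2), (-5, 1), (4, 1), (4, 1)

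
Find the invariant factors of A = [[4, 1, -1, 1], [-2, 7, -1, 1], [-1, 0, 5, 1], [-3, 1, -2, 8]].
The Jordan structure of A has elementary divisors (x - 6)^2, (x - 6)^2. Arranging the block sizes at each eigenvalue in decreasing order and taking row products gives the invariant factors.

Invariant factors (smallest first, each dividing the next): (x - 6)^2, (x - 6)^2.

Check: the last factor (x - 6)^2 is the minimal polynomial, and the product (x - 6)^4 is the characteristic polynomial.

(x - 6)^2, (x - 6)^2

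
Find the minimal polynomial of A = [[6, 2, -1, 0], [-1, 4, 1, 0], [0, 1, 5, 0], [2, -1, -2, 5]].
The characteristic polynomial factors as (x - 5)^4. The minimal polynomial is ∏(x - λ)^{k_λ} where k_λ is the size of the largest Jordan block at λ.

For λ = 5: rank(A - 5I) = 2, and the largest Jordan block has size 3 (the smallest k with rank((A - 5I)^k) = rank((A - 5I)^(k+1))).

So m_A(x) = (x - 5)^3.

m_A(x) = (x - 5)^3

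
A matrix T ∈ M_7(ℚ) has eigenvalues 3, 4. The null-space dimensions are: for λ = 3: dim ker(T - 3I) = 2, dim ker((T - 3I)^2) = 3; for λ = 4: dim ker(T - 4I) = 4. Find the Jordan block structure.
λ = 3: successive nullity increments [2, 1] count blocks of size ≥ k; block sizes are [2, 1].
λ = 4: successive nullity increments [4] count blocks of size ≥ k; block sizes are [1, 1, 1, 1].

Jordan blocks: (3, 2), (3, 1), (4, 1), (4, 1), (4, 1), (4, 1)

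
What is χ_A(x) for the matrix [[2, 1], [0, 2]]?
xI - A = [[x - 2, -1], [0, x - 2]].

Expanding det(xI - A) along the first row:
det(xI - A) = + (x - 2)·det([[x - 2]]) - (-1)·det([[0]]).

Evaluating gives χ_A(x) = x^2 - 4x + 4 = (x - 2)^2.

χ_A(x) = (x - 2)^2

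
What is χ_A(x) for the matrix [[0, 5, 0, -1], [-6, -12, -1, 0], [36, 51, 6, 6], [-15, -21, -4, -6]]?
xI - A = [[x, -5, 0, 1], [6, x + 12, 1, 0], [-36, -51, x - 6, -6], [15, 21, 4, x + 6]].

Expanding det(xI - A) along the first row:
det(xI - A) = + (x)·det([[x + 12, 1, 0], [-51, x - 6, -6], [21, 4, x + 6]]) - (-5)·det([[6, 1, 0], [-36, x - 6, -6], [15, 4, x + 6]]) + (0)·det([[6, x + 12, 0], [-36, -51, -6], [15, 21, x + 6]]) - (1)·det([[6, x + 12, 1], [-36, -51, x - 6], [15, 21, 4]]).

Evaluating gives χ_A(x) = x^4 + 12x^3 + 54x^2 + 108x + 81 = (x + 3)^4.

χ_A(x) = (x + 3)^4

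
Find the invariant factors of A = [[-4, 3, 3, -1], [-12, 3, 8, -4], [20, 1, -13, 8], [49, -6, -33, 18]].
The Jordan structure of A has elementary divisors (x - 1)^2, (x - 1)^2. Arranging the block sizes at each eigenvalue in decreasing order and taking row products gives the invariant factors.

Invariant factors (smallest first, each dividing the next): (x - 1)^2, (x - 1)^2.

Check: the last factor (x - 1)^2 is the minimal polynomial, and the product (x - 1)^4 is the characteristic polynomial.

(x - 1)^2, (x - 1)^2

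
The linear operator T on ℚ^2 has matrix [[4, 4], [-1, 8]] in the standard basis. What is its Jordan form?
J = [[6, 1], [0, 6]]

The characteristic polynomial is det(xI - A) = (x - 6)^2, so the eigenvalues are 6 (algebraic multiplicity 2).

For λ = 6: rank(A - 6I) = 1, rank((A - 6I)^2) = 0. The eigenspace has dimension 2 - 1 = 1, so there is 1 Jordan block; the rank sequence gives block sizes [2].

Assembling the blocks gives the Jordan form J above.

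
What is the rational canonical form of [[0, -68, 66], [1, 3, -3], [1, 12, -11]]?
R = [[0, 0, 50], [1, 0, -5], [0, 1, -8]]

The invariant factors of A (the non-unit diagonal entries of the Smith normal form of xI - A over ℚ[x]) are (x - 2)(x + 5)^2, each dividing the next. The characteristic polynomial is their product, (x - 2)(x + 5)^2.

The rational canonical form is the block-diagonal matrix of companion matrices C(f_i):
R = [[0, 0, 50], [1, 0, -5], [0, 1, -8]].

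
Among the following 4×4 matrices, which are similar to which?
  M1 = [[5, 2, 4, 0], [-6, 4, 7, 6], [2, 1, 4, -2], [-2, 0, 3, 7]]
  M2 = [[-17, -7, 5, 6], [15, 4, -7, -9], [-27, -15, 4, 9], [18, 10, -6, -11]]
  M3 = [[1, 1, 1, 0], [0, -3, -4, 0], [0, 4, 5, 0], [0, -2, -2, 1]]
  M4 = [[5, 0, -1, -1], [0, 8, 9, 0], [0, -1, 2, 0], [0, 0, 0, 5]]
3 classes: {M1, M4}, {M2}, {M3}

Characteristic polynomials: χ_{M1} = (x - 5)^4, χ_{M2} = (x + 5)^4, χ_{M3} = (x - 1)^4, χ_{M4} = (x - 5)^4.

{M1, M4}: invariant factors x - 5, (x - 5)^3.

{M2}: invariant factors x + 5, (x + 5)^3.

{M3}: invariant factors x - 1, x - 1, (x - 1)^2.

Matrices are similar if and only if their invariant-factor lists agree; the partition into similarity classes is {M1, M4}, {M2}, {M3}.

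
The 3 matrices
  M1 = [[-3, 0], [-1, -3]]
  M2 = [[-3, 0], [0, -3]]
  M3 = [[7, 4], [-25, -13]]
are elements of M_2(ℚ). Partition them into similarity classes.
Characteristic polynomials: χ_{M1} = (x + 3)^2, χ_{M2} = (x + 3)^2, χ_{M3} = (x + 3)^2.

{M1, M3}: invariant factors (x + 3)^2.

{M2}: invariant factors x + 3, x + 3.

Matrices are similar if and only if their invariant-factor lists agree; the partition into similarity classes is {M1, M3}, {M2}.

2 classes: {M1, M3}, {M2}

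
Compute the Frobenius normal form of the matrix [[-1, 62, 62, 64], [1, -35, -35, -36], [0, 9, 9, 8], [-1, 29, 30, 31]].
The invariant factors of A (the non-unit diagonal entries of the Smith normal form of xI - A over ℚ[x]) are (x - 3)(x - 2)^2(x + 3), each dividing the next. The characteristic polynomial is their product, (x - 3)(x - 2)^2(x + 3).

The rational canonical form is the block-diagonal matrix of companion matrices C(f_i):
R = [[0, 0, 0, 36], [1, 0, 0, -36], [0, 1, 0, 5], [0, 0, 1, 4]].

R = [[0, 0, 0, 36], [1, 0, 0, -36], [0, 1, 0, 5], [0, 0, 1, 4]]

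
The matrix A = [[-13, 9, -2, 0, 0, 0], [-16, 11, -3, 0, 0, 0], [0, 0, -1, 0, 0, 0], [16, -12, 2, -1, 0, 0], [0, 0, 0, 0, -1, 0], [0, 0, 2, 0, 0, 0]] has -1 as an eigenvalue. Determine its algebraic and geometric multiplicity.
algebraic multiplicity 5, geometric multiplicity 3

The characteristic polynomial is x(x + 1)^5, so the factor x + 1 appears with exponent 5: the algebraic multiplicity is 5.

rank(A + I) = 3, so the eigenspace has dimension 6 - 3 = 3: the geometric multiplicity is 3.

Since 3 < 5, A is not diagonalizable.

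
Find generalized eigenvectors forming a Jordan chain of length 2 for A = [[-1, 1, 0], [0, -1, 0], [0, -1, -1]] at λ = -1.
v_1 = [[2, 1, 0]]^T, v_2 = [[1, 0, -1]]^T

We seek v_1 ∈ ker((A + I)^2) \ ker(A + I), then set v_{i+1} = (A + I) v_i.

One such chain is v_1 = [[2, 1, 0]]^T, v_2 = [[1, 0, -1]]^T. Check: (A + I) v_2 = [[0, 0, 0]]^T = 0.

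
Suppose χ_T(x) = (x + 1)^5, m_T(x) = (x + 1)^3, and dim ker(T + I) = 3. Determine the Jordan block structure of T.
λ = -1: algebraic multiplicity 5 (exponent in χ_T), largest block size 3 (exponent in m_T), 3 blocks (geometric multiplicity). These force block sizes [3, 1, 1].

Jordan blocks: (-1, 3), (-1, 1), (-1, 1)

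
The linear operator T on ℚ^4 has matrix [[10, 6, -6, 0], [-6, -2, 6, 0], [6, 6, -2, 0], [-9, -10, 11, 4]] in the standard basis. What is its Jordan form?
J = [[-2, 0, 0, 0], [0, 4, 1, 0], [0, 0, 4, 0], [0, 0, 0, 4]]

The characteristic polynomial is det(xI - A) = (x - 4)^3(x + 2), so the eigenvalues are -2 (algebraic multiplicity 1), 4 (algebraic multiplicity 3).

For λ = -2: algebraic multiplicity 1 gives one 1×1 block.

For λ = 4: rank(A - 4I) = 2, rank((A - 4I)^2) = 1. The eigenspace has dimension 4 - 2 = 2, so there are 2 Jordan blocks; the rank sequence gives block sizes [2, 1].

Assembling the blocks gives the Jordan form J above.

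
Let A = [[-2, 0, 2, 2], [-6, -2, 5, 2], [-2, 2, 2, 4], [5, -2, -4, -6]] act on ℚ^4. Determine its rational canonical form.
R = [[0, 2, 0, 0], [1, -4, 0, 0], [0, 0, 0, 2], [0, 0, 1, -4]]

The invariant factors of A (the non-unit diagonal entries of the Smith normal form of xI - A over ℚ[x]) are x^2 + 4x - 2, x^2 + 4x - 2, each dividing the next. The characteristic polynomial is their product, (x^2 + 4x - 2)^2.

The rational canonical form is the block-diagonal matrix of companion matrices C(f_i):
R = [[0, 2, 0, 0], [1, -4, 0, 0], [0, 0, 0, 2], [0, 0, 1, -4]].

Note the characteristic polynomial does not split into linear factors over ℚ, so A has no Jordan form over ℚ; the rational canonical form exists over any field.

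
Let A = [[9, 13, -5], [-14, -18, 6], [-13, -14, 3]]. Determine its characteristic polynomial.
xI - A = [[x - 9, -13, 5], [14, x + 18, -6], [13, 14, x - 3]].

Expanding det(xI - A) along the first row:
det(xI - A) = + (x - 9)·det([[x + 18, -6], [14, x - 3]]) - (-13)·det([[14, -6], [13, x - 3]]) + (5)·det([[14, x + 18], [13, 14]]).

Evaluating gives χ_A(x) = x^3 + 6x^2 + 12x + 8 = (x + 2)^3.

χ_A(x) = (x + 2)^3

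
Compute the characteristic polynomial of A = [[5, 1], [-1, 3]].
xI - A = [[x - 5, -1], [1, x - 3]].

Expanding det(xI - A) along the first row:
det(xI - A) = + (x - 5)·det([[x - 3]]) - (-1)·det([[1]]).

Evaluating gives χ_A(x) = x^2 - 8x + 16 = (x - 4)^2.

χ_A(x) = (x - 4)^2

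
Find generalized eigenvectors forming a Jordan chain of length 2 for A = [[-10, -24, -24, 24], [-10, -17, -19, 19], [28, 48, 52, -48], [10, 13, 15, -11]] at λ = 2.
We seek v_1 ∈ ker((A - 2I)^2) \ ker(A - 2I), then set v_{i+1} = (A - 2I) v_i.

One such chain is v_1 = [[2, 1, -4, -2]]^T, v_2 = [[0, -1, 0, -1]]^T. Check: (A - 2I) v_2 = [[0, 0, 0, 0]]^T = 0.

v_1 = [[2, 1, -4, -2]]^T, v_2 = [[0, -1, 0, -1]]^T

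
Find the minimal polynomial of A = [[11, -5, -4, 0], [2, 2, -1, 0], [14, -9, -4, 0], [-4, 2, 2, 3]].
m_A(x) = (x - 3)^3

The characteristic polynomial factors as (x - 3)^4. The minimal polynomial is ∏(x - λ)^{k_λ} where k_λ is the size of the largest Jordan block at λ.

For λ = 3: rank(A - 3I) = 2, and the largest Jordan block has size 3 (the smallest k with rank((A - 3I)^k) = rank((A - 3I)^(k+1))).

So m_A(x) = (x - 3)^3.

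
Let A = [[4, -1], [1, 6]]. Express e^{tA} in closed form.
e^{tA} = [[(1 - t)*e^{5*t}, -t*e^{5*t}], [t*e^{5*t}, (t + 1)*e^{5*t}]]

A has Jordan form J = [[5, 1], [0, 5]] with A = PJP^{-1}, so e^{tA} = P e^{tJ} P^{-1}.

For a Jordan block J_k(λ), e^{tJ_k(λ)} = e^{λt} · (I + tN + t^2 N^2/2! + ... + t^{k-1} N^{k-1}/(k-1)!) where N is the nilpotent superdiagonal part.

Assembling the blocks and conjugating back gives the entries of e^{tA} as shown above.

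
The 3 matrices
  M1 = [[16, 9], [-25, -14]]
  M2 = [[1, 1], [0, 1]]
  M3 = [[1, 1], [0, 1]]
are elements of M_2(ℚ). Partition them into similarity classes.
1 class: {M1, M2, M3}

Characteristic polynomials: χ_{M1} = (x - 1)^2, χ_{M2} = (x - 1)^2, χ_{M3} = (x - 1)^2.

{M1, M2, M3}: invariant factors (x - 1)^2.

Matrices are similar if and only if their invariant-factor lists agree; the partition into similarity classes is {M1, M2, M3}.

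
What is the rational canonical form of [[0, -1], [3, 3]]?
The invariant factors of A (the non-unit diagonal entries of the Smith normal form of xI - A over ℚ[x]) are x^2 - 3x + 3, each dividing the next. The characteristic polynomial is their product, x^2 - 3x + 3.

The rational canonical form is the block-diagonal matrix of companion matrices C(f_i):
R = [[0, -3], [1, 3]].

Note the characteristic polynomial does not split into linear factors over ℚ, so A has no Jordan form over ℚ; the rational canonical form exists over any field.

R = [[0, -3], [1, 3]]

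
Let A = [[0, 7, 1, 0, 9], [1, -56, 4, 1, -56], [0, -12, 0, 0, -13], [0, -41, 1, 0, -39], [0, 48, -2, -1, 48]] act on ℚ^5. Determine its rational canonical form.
The invariant factors of A (the non-unit diagonal entries of the Smith normal form of xI - A over ℚ[x]) are (x + 4)^2(x^3 + x + 3), each dividing the next. The characteristic polynomial is their product, (x + 4)^2(x^3 + x + 3).

The rational canonical form is the block-diagonal matrix of companion matrices C(f_i):
R = [[0, 0, 0, 0, -48], [1, 0, 0, 0, -40], [0, 1, 0, 0, -11], [0, 0, 1, 0, -17], [0, 0, 0, 1, -8]].

Note the characteristic polynomial does not split into linear factors over ℚ, so A has no Jordan form over ℚ; the rational canonical form exists over any field.

R = [[0, 0, 0, 0, -48], [1, 0, 0, 0, -40], [0, 1, 0, 0, -11], [0, 0, 1, 0, -17], [0, 0, 0, 1, -8]]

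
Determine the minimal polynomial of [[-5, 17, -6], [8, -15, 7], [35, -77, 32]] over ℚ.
m_A(x) = (x - 4)^3

The characteristic polynomial factors as (x - 4)^3. The minimal polynomial is ∏(x - λ)^{k_λ} where k_λ is the size of the largest Jordan block at λ.

For λ = 4: rank(A - 4I) = 2, and the largest Jordan block has size 3 (the smallest k with rank((A - 4I)^k) = rank((A - 4I)^(k+1))).

So m_A(x) = (x - 4)^3.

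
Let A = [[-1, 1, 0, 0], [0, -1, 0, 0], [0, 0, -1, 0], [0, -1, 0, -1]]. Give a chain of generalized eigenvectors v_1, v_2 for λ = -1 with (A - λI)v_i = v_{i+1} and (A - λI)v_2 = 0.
We seek v_1 ∈ ker((A + I)^2) \ ker(A + I), then set v_{i+1} = (A + I) v_i.

One such chain is v_1 = [[0, 1, 0, 0]]^T, v_2 = [[1, 0, 0, -1]]^T. Check: (A + I) v_2 = [[0, 0, 0, 0]]^T = 0.

v_1 = [[0, 1, 0, 0]]^T, v_2 = [[1, 0, 0, -1]]^T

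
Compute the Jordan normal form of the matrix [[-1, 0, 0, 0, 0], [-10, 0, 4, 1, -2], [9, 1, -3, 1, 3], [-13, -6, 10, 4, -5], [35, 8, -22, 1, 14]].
J = [[-1, 0, 0, 0, 0], [0, 3, 1, 0, 0], [0, 0, 3, 1, 0], [0, 0, 0, 3, 0], [0, 0, 0, 0, 6]]

The characteristic polynomial is det(xI - A) = (x - 6)(x - 3)^3(x + 1), so the eigenvalues are -1 (algebraic multiplicity 1), 3 (algebraic multiplicity 3), 6 (algebraic multiplicity 1).

For λ = -1: algebraic multiplicity 1 gives one 1×1 block.

For λ = 3: rank(A - 3I) = 4, rank((A - 3I)^2) = 3, rank((A - 3I)^3) = 2. The eigenspace has dimension 5 - 4 = 1, so there is 1 Jordan block; the rank sequence gives block sizes [3].

For λ = 6: algebraic multiplicity 1 gives one 1×1 block.

Assembling the blocks gives the Jordan form J above.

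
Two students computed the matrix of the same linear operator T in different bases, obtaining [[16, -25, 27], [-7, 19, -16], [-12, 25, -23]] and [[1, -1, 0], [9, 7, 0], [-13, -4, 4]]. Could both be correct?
Yes.

Two matrices over a field are similar if and only if they have the same invariant factors.

Both A and B have characteristic polynomial (x - 4)^3 and minimal polynomial (x - 4)^3. Computing further, both have invariant factors (x - 4)^3. Hence A and B are similar.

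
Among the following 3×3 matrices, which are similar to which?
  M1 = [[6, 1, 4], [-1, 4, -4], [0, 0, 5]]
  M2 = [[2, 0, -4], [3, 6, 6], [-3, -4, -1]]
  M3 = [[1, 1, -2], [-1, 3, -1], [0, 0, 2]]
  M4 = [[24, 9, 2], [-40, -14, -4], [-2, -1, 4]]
Characteristic polynomials: χ_{M1} = (x - 5)^3, χ_{M2} = (x - 3)(x - 2)^2, χ_{M3} = (x - 2)^3, χ_{M4} = (x - 6)(x - 4)^2.

{M1}: invariant factors x - 5, (x - 5)^2.

{M2}: invariant factors (x - 3)(x - 2)^2.

{M3}: invariant factors (x - 2)^3.

{M4}: invariant factors (x - 6)(x - 4)^2.

Matrices are similar if and only if their invariant-factor lists agree; the partition into similarity classes is {M1}, {M2}, {M3}, {M4}.

4 classes: {M1}, {M2}, {M3}, {M4}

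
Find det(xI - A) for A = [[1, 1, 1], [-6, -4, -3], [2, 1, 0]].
χ_A(x) = (x + 1)^3

xI - A = [[x - 1, -1, -1], [6, x + 4, 3], [-2, -1, x]].

Expanding det(xI - A) along the first row:
det(xI - A) = + (x - 1)·det([[x + 4, 3], [-1, x]]) - (-1)·det([[6, 3], [-2, x]]) + (-1)·det([[6, x + 4], [-2, -1]]).

Evaluating gives χ_A(x) = x^3 + 3x^2 + 3x + 1 = (x + 1)^3.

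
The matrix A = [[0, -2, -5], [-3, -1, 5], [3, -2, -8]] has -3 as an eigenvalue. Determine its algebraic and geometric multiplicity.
algebraic multiplicity 3, geometric multiplicity 2

The characteristic polynomial is (x + 3)^3, so the factor x + 3 appears with exponent 3: the algebraic multiplicity is 3.

rank(A + 3I) = 1, so the eigenspace has dimension 3 - 1 = 2: the geometric multiplicity is 2.

Since 2 < 3, A is not diagonalizable.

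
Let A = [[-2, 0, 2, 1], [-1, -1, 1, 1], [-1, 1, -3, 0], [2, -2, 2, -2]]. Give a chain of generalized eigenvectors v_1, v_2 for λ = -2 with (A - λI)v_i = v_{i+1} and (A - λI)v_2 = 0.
v_1 = [[-1, 0, 0, 0]]^T, v_2 = [[0, 1, 1, -2]]^T

We seek v_1 ∈ ker((A + 2I)^2) \ ker(A + 2I), then set v_{i+1} = (A + 2I) v_i.

One such chain is v_1 = [[-1, 0, 0, 0]]^T, v_2 = [[0, 1, 1, -2]]^T. Check: (A + 2I) v_2 = [[0, 0, 0, 0]]^T = 0.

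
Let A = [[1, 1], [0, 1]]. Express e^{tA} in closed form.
A has Jordan form J = [[1, 1], [0, 1]] with A = PJP^{-1}, so e^{tA} = P e^{tJ} P^{-1}.

For a Jordan block J_k(λ), e^{tJ_k(λ)} = e^{λt} · (I + tN + t^2 N^2/2! + ... + t^{k-1} N^{k-1}/(k-1)!) where N is the nilpotent superdiagonal part.

Assembling the blocks and conjugating back gives the entries of e^{tA} as shown above.

e^{tA} = [[e^{t}, t*e^{t}], [0, e^{t}]]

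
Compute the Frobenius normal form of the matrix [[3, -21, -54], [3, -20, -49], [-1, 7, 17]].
The invariant factors of A (the non-unit diagonal entries of the Smith normal form of xI - A over ℚ[x]) are x^3 + 3x + 3, each dividing the next. The characteristic polynomial is their product, x^3 + 3x + 3.

The rational canonical form is the block-diagonal matrix of companion matrices C(f_i):
R = [[0, 0, -3], [1, 0, -3], [0, 1, 0]].

Note the characteristic polynomial does not split into linear factors over ℚ, so A has no Jordan form over ℚ; the rational canonical form exists over any field.

R = [[0, 0, -3], [1, 0, -3], [0, 1, 0]]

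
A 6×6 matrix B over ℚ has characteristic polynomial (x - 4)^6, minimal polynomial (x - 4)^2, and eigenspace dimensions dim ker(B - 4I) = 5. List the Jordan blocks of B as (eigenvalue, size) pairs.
λ = 4: algebraic multiplicity 6 (exponent in χ_B), largest block size 2 (exponent in m_B), 5 blocks (geometric multiplicity). These force block sizes [2, 1, 1, 1, 1].

Jordan blocks: (4, 2), (4, 1), (4, 1), (4, 1), (4, 1)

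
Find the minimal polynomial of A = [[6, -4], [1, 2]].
m_A(x) = (x - 4)^2

The characteristic polynomial factors as (x - 4)^2. The minimal polynomial is ∏(x - λ)^{k_λ} where k_λ is the size of the largest Jordan block at λ.

For λ = 4: rank(A - 4I) = 1, and the largest Jordan block has size 2 (the smallest k with rank((A - 4I)^k) = rank((A - 4I)^(k+1))).

So m_A(x) = (x - 4)^2.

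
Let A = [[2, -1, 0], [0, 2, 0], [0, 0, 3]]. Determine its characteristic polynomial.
xI - A = [[x - 2, 1, 0], [0, x - 2, 0], [0, 0, x - 3]].

Expanding det(xI - A) along the first row:
det(xI - A) = + (x - 2)·det([[x - 2, 0], [0, x - 3]]) - (1)·det([[0, 0], [0, x - 3]]) + (0)·det([[0, x - 2], [0, 0]]).

Evaluating gives χ_A(x) = x^3 - 7x^2 + 16x - 12 = (x - 3)(x - 2)^2.

χ_A(x) = (x - 3)(x - 2)^2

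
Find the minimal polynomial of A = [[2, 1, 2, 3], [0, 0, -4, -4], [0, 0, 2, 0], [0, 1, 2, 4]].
The characteristic polynomial factors as (x - 2)^4. The minimal polynomial is ∏(x - λ)^{k_λ} where k_λ is the size of the largest Jordan block at λ.

For λ = 2: rank(A - 2I) = 2, and the largest Jordan block has size 3 (the smallest k with rank((A - 2I)^k) = rank((A - 2I)^(k+1))).

So m_A(x) = (x - 2)^3.

m_A(x) = (x - 2)^3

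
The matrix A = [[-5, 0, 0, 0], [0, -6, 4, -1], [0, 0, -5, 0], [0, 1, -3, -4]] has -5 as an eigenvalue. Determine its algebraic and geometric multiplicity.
algebraic multiplicity 4, geometric multiplicity 2

The characteristic polynomial is (x + 5)^4, so the factor x + 5 appears with exponent 4: the algebraic multiplicity is 4.

rank(A + 5I) = 2, so the eigenspace has dimension 4 - 2 = 2: the geometric multiplicity is 2.

Since 2 < 4, A is not diagonalizable.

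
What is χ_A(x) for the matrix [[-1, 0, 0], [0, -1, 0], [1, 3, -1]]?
χ_A(x) = (x + 1)^3

xI - A = [[x + 1, 0, 0], [0, x + 1, 0], [-1, -3, x + 1]].

Expanding det(xI - A) along the first row:
det(xI - A) = + (x + 1)·det([[x + 1, 0], [-3, x + 1]]) - (0)·det([[0, 0], [-1, x + 1]]) + (0)·det([[0, x + 1], [-1, -3]]).

Evaluating gives χ_A(x) = x^3 + 3x^2 + 3x + 1 = (x + 1)^3.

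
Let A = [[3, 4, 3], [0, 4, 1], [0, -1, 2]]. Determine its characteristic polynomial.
χ_A(x) = (x - 3)^3

xI - A = [[x - 3, -4, -3], [0, x - 4, -1], [0, 1, x - 2]].

Expanding det(xI - A) along the first row:
det(xI - A) = + (x - 3)·det([[x - 4, -1], [1, x - 2]]) - (-4)·det([[0, -1], [0, x - 2]]) + (-3)·det([[0, x - 4], [0, 1]]).

Evaluating gives χ_A(x) = x^3 - 9x^2 + 27x - 27 = (x - 3)^3.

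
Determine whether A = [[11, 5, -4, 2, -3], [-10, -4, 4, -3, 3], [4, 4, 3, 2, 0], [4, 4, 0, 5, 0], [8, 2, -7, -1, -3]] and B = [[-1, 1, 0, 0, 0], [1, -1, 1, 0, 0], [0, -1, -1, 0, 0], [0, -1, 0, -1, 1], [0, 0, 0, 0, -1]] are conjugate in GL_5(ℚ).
No.

trace(A) = 12 but trace(B) = -5. The trace is a similarity invariant, so A and B are not similar.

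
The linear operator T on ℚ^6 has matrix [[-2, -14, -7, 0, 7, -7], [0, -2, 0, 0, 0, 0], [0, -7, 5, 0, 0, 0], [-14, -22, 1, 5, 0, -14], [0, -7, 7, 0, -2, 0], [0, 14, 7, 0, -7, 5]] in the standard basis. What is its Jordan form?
The characteristic polynomial is det(xI - A) = (x - 5)^3(x + 2)^3, so the eigenvalues are -2 (algebraic multiplicity 3), 5 (algebraic multiplicity 3).

For λ = -2: rank(A + 2I) = 3. The eigenspace has dimension 6 - 3 = 3, so there are 3 Jordan blocks; the rank sequence gives block sizes [1, 1, 1].

For λ = 5: rank(A - 5I) = 4, rank((A - 5I)^2) = 3. The eigenspace has dimension 6 - 4 = 2, so there are 2 Jordan blocks; the rank sequence gives block sizes [2, 1].

Assembling the blocks gives the Jordan form J above.

J = [[-2, 0, 0, 0, 0, 0], [0, -2, 0, 0, 0, 0], [0, 0, -2, 0, 0, 0], [0, 0, 0, 5, 1, 0], [0, 0, 0, 0, 5, 0], [0, 0, 0, 0, 0, 5]]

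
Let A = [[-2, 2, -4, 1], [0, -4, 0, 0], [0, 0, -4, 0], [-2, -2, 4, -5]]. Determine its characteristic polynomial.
xI - A = [[x + 2, -2, 4, -1], [0, x + 4, 0, 0], [0, 0, x + 4, 0], [2, 2, -4, x + 5]].

Expanding det(xI - A) along the first row:
det(xI - A) = + (x + 2)·det([[x + 4, 0, 0], [0, x + 4, 0], [2, -4, x + 5]]) - (-2)·det([[0, 0, 0], [0, x + 4, 0], [2, -4, x + 5]]) + (4)·det([[0, x + 4, 0], [0, 0, 0], [2, 2, x + 5]]) - (-1)·det([[0, x + 4, 0], [0, 0, x + 4], [2, 2, -4]]).

Evaluating gives χ_A(x) = x^4 + 15x^3 + 84x^2 + 208x + 192 = (x + 3)(x + 4)^3.

χ_A(x) = (x + 3)(x + 4)^3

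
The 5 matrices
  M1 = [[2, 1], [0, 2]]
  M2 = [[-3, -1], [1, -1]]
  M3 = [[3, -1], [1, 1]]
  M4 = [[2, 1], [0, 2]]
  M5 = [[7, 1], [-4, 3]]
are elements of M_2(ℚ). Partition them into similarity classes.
Characteristic polynomials: χ_{M1} = (x - 2)^2, χ_{M2} = (x + 2)^2, χ_{M3} = (x - 2)^2, χ_{M4} = (x - 2)^2, χ_{M5} = (x - 5)^2.

{M1, M3, M4}: invariant factors (x - 2)^2.

{M2}: invariant factors (x + 2)^2.

{M5}: invariant factors (x - 5)^2.

Matrices are similar if and only if their invariant-factor lists agree; the partition into similarity classes is {M1, M3, M4}, {M2}, {M5}.

3 classes: {M1, M3, M4}, {M2}, {M5}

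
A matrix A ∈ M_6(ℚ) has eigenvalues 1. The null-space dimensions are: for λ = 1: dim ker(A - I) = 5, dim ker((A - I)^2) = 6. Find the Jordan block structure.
Jordan blocks: (1, 2), (1, 1), (1, 1), (1, 1), (1, 1)

λ = 1: successive nullity increments [5, 1] count blocks of size ≥ k; block sizes are [2, 1, 1, 1, 1].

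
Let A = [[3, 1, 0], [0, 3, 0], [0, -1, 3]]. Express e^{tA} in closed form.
A has Jordan form J = [[3, 1, 0], [0, 3, 0], [0, 0, 3]] with A = PJP^{-1}, so e^{tA} = P e^{tJ} P^{-1}.

For a Jordan block J_k(λ), e^{tJ_k(λ)} = e^{λt} · (I + tN + t^2 N^2/2! + ... + t^{k-1} N^{k-1}/(k-1)!) where N is the nilpotent superdiagonal part.

Assembling the blocks and conjugating back gives the entries of e^{tA} as shown above.

e^{tA} = [[e^{3*t}, t*e^{3*t}, 0], [0, e^{3*t}, 0], [0, -t*e^{3*t}, e^{3*t}]]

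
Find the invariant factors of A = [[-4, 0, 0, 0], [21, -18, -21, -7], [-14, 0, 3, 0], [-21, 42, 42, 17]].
(x - 3)(x + 4), (x - 3)(x + 4)

The Jordan structure of A has elementary divisors (x + 4), (x + 4), (x - 3), (x - 3). Arranging the block sizes at each eigenvalue in decreasing order and taking row products gives the invariant factors.

Invariant factors (smallest first, each dividing the next): (x - 3)(x + 4), (x - 3)(x + 4).

Check: the last factor (x - 3)(x + 4) is the minimal polynomial, and the product (x - 3)^2(x + 4)^2 is the characteristic polynomial.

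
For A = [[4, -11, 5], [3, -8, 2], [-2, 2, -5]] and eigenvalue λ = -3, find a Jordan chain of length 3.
v_1 = [[0, 0, 1]]^T, v_2 = [[5, 2, -2]]^T, v_3 = [[3, 1, -2]]^T

We seek v_1 ∈ ker((A + 3I)^3) \ ker((A + 3I)^2), then set v_{i+1} = (A + 3I) v_i.

One such chain is v_1 = [[0, 0, 1]]^T, v_2 = [[5, 2, -2]]^T, v_3 = [[3, 1, -2]]^T. Check: (A + 3I) v_3 = [[0, 0, 0]]^T = 0.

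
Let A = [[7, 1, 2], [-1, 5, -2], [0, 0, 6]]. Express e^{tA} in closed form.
A has Jordan form J = [[6, 1, 0], [0, 6, 0], [0, 0, 6]] with A = PJP^{-1}, so e^{tA} = P e^{tJ} P^{-1}.

For a Jordan block J_k(λ), e^{tJ_k(λ)} = e^{λt} · (I + tN + t^2 N^2/2! + ... + t^{k-1} N^{k-1}/(k-1)!) where N is the nilpotent superdiagonal part.

Assembling the blocks and conjugating back gives the entries of e^{tA} as shown above.

e^{tA} = [[(t + 1)*e^{6*t}, t*e^{6*t}, 2*t*e^{6*t}], [-t*e^{6*t}, (1 - t)*e^{6*t}, -2*t*e^{6*t}], [0, 0, e^{6*t}]]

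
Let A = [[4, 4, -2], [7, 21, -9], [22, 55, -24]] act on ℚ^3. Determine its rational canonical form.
The invariant factors of A (the non-unit diagonal entries of the Smith normal form of xI - A over ℚ[x]) are (x + 2)(x^2 - 3x + 1), each dividing the next. The characteristic polynomial is their product, (x + 2)(x^2 - 3x + 1).

The rational canonical form is the block-diagonal matrix of companion matrices C(f_i):
R = [[0, 0, -2], [1, 0, 5], [0, 1, 1]].

Note the characteristic polynomial does not split into linear factors over ℚ, so A has no Jordan form over ℚ; the rational canonical form exists over any field.

R = [[0, 0, -2], [1, 0, 5], [0, 1, 1]]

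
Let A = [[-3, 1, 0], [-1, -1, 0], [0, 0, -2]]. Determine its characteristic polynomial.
xI - A = [[x + 3, -1, 0], [1, x + 1, 0], [0, 0, x + 2]].

Expanding det(xI - A) along the first row:
det(xI - A) = + (x + 3)·det([[x + 1, 0], [0, x + 2]]) - (-1)·det([[1, 0], [0, x + 2]]) + (0)·det([[1, x + 1], [0, 0]]).

Evaluating gives χ_A(x) = x^3 + 6x^2 + 12x + 8 = (x + 2)^3.

χ_A(x) = (x + 2)^3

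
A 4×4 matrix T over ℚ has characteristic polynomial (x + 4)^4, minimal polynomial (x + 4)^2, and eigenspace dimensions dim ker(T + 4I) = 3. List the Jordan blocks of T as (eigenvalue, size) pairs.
Jordan blocks: (-4, 2), (-4, 1), (-4, 1)

λ = -4: algebraic multiplicity 4 (exponent in χ_T), largest block size 2 (exponent in m_T), 3 blocks (geometric multiplicity). These force block sizes [2, 1, 1].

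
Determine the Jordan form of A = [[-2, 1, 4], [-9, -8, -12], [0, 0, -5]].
The characteristic polynomial is det(xI - A) = (x + 5)^3, so the eigenvalues are -5 (algebraic multiplicity 3).

For λ = -5: rank(A + 5I) = 1, rank((A + 5I)^2) = 0. The eigenspace has dimension 3 - 1 = 2, so there are 2 Jordan blocks; the rank sequence gives block sizes [2, 1].

Assembling the blocks gives the Jordan form J above.

J = [[-5, 1, 0], [0, -5, 0], [0, 0, -5]]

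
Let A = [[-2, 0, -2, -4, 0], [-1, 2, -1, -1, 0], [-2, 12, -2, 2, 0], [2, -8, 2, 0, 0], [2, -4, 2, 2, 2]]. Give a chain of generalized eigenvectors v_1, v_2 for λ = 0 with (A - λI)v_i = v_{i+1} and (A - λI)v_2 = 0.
We seek v_1 ∈ ker(A^2) \ ker(A), then set v_{i+1} = A v_i.

One such chain is v_1 = [[0, 0, -1, 0, 1]]^T, v_2 = [[2, 1, 2, -2, 0]]^T. Check: A v_2 = [[0, 0, 0, 0, 0]]^T = 0.

v_1 = [[0, 0, -1, 0, 1]]^T, v_2 = [[2, 1, 2, -2, 0]]^T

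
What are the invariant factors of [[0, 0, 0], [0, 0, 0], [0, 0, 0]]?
The Jordan structure of A has elementary divisors x, x, x. Arranging the block sizes at each eigenvalue in decreasing order and taking row products gives the invariant factors.

Invariant factors (smallest first, each dividing the next): x, x, x.

Check: the last factor x is the minimal polynomial, and the product x^3 is the characteristic polynomial.

x, x, x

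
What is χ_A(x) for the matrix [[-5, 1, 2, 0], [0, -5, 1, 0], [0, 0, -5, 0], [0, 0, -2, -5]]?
χ_A(x) = (x + 5)^4

xI - A = [[x + 5, -1, -2, 0], [0, x + 5, -1, 0], [0, 0, x + 5, 0], [0, 0, 2, x + 5]].

Expanding det(xI - A) along the first row:
det(xI - A) = + (x + 5)·det([[x + 5, -1, 0], [0, x + 5, 0], [0, 2, x + 5]]) - (-1)·det([[0, -1, 0], [0, x + 5, 0], [0, 2, x + 5]]) + (-2)·det([[0, x + 5, 0], [0, 0, 0], [0, 0, x + 5]]) - (0)·det([[0, x + 5, -1], [0, 0, x + 5], [0, 0, 2]]).

Evaluating gives χ_A(x) = x^4 + 20x^3 + 150x^2 + 500x + 625 = (x + 5)^4.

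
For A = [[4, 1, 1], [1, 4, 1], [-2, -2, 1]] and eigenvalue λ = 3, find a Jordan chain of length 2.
v_1 = [[-1, 2, 0]]^T, v_2 = [[1, 1, -2]]^T

We seek v_1 ∈ ker((A - 3I)^2) \ ker(A - 3I), then set v_{i+1} = (A - 3I) v_i.

One such chain is v_1 = [[-1, 2, 0]]^T, v_2 = [[1, 1, -2]]^T. Check: (A - 3I) v_2 = [[0, 0, 0]]^T = 0.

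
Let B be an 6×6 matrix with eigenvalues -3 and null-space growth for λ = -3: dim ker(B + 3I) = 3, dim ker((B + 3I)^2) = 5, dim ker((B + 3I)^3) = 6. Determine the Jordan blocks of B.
Jordan blocks: (-3, 3), (-3, 2), (-3, 1)

λ = -3: successive nullity increments [3, 2, 1] count blocks of size ≥ k; block sizes are [3, 2, 1].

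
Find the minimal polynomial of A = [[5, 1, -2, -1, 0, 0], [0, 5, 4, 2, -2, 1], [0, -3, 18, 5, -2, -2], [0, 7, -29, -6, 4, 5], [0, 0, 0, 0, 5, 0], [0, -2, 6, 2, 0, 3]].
The characteristic polynomial factors as (x - 5)^6. The minimal polynomial is ∏(x - λ)^{k_λ} where k_λ is the size of the largest Jordan block at λ.

For λ = 5: rank(A - 5I) = 3, and the largest Jordan block has size 3 (the smallest k with rank((A - 5I)^k) = rank((A - 5I)^(k+1))).

So m_A(x) = (x - 5)^3.

m_A(x) = (x - 5)^3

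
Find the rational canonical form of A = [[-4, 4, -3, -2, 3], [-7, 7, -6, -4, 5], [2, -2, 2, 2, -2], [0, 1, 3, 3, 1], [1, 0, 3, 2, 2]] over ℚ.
The invariant factors of A (the non-unit diagonal entries of the Smith normal form of xI - A over ℚ[x]) are x^2 - 4x - 1, (x - 2)(x^2 - 4x - 1), each dividing the next. The characteristic polynomial is their product, (x - 2)(x^2 - 4x - 1)^2.

The rational canonical form is the block-diagonal matrix of companion matrices C(f_i):
R = [[0, 1, 0, 0, 0], [1, 4, 0, 0, 0], [0, 0, 0, 0, -2], [0, 0, 1, 0, -7], [0, 0, 0, 1, 6]].

Note the characteristic polynomial does not split into linear factors over ℚ, so A has no Jordan form over ℚ; the rational canonical form exists over any field.

R = [[0, 1, 0, 0, 0], [1, 4, 0, 0, 0], [0, 0, 0, 0, -2], [0, 0, 1, 0, -7], [0, 0, 0, 1, 6]]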